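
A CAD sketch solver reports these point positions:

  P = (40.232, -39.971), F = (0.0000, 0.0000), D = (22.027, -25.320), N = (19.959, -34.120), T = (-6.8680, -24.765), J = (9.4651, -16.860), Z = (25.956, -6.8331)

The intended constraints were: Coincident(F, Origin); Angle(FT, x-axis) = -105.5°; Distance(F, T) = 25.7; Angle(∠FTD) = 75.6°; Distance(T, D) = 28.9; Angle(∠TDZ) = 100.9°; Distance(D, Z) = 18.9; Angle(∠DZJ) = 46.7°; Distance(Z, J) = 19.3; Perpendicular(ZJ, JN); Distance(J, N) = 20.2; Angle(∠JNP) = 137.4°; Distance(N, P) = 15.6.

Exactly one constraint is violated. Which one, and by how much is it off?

Distance(N, P) = 15.6 — off by 5.50.

F = (0.00, 0.00) ✓; FT at -105.5° ✓; |FT| = 25.70 ✓; ∠FTD = 75.60° ✓; |TD| = 28.90 ✓; ∠TDZ = 100.9° ✓; |DZ| = 18.90 ✓; ∠DZJ = 46.70° ✓; |ZJ| = 19.30 ✓; ∠(ZJ, JN) = 90.00° ✓; |JN| = 20.20 ✓; ∠JNP = 137.4° ✓; |NP| = 21.10 ✗.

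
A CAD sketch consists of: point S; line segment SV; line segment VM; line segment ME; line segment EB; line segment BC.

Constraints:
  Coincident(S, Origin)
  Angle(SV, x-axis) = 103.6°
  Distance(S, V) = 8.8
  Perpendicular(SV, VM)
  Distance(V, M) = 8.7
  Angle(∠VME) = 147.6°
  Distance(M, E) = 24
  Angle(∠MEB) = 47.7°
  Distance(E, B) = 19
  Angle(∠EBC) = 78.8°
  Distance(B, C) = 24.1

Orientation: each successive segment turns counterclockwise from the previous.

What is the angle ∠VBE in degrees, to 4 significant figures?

105.5°

∠VME = 147.6° gives ME at -134.0° from the x-axis; with |ME| = 24.0, E = (-27.20, -10.76). ∠MEB = 47.7° gives EB at -1.700° from the x-axis; with |EB| = 19.0, B = (-8.205, -11.32). Then cos ∠VBE = BV·BE / (|BV||BE|), giving 105.5°.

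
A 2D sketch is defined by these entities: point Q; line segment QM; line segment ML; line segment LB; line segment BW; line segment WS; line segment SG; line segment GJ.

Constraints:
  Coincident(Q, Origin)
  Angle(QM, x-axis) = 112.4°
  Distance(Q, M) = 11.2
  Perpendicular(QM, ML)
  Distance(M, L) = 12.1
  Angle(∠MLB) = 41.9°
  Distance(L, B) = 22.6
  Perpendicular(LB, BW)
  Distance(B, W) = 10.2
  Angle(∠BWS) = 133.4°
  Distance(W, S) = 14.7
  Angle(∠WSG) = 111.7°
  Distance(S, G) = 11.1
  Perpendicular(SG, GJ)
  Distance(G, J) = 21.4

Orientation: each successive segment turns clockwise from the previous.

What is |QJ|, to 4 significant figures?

6.640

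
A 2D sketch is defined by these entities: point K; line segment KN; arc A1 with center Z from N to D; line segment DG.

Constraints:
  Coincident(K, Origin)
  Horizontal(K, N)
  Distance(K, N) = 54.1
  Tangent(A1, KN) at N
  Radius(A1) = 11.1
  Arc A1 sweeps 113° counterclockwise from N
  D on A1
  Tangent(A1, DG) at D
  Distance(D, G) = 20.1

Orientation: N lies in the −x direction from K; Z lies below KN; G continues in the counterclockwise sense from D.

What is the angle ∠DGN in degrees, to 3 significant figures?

27.0°

K is at the origin; KN is horizontal with |KN| = 54.1 and N on the −x side, so N = (-54.1, 0.00). Tangency of A1 to KN means the radius ZN is perpendicular to KN, so Z = N + (0, -11.1) = (-54.1, -11.1). On A1, N sits at bearing 90° from Z; a 113° counterclockwise sweep puts D at bearing 203°, so D = Z + 11.1·(cos 203°, sin 203°) = (-64.3, -15.4). The tangent condition forces ZD to be normal to DG, so DG runs along (−sin 203°, cos 203°); with |DG| = 20.1, G = (-56.5, -33.9). Then cos ∠DGN = GD·GN / (|GD||GN|), giving 27.0°.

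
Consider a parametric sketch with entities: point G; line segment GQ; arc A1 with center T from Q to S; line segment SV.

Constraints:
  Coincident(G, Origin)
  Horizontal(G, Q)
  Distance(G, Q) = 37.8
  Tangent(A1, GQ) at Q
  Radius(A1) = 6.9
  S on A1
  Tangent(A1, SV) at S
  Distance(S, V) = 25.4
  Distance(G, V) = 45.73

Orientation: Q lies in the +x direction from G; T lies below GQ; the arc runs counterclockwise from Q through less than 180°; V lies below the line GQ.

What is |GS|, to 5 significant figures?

31.739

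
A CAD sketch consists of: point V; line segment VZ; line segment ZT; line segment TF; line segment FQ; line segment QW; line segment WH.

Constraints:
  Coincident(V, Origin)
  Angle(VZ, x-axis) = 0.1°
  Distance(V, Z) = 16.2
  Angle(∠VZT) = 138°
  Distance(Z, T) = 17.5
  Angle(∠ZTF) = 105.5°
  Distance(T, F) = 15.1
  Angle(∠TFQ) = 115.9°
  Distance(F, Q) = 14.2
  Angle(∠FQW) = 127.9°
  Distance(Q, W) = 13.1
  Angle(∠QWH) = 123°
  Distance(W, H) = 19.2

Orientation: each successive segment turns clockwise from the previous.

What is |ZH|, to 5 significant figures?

10.002

V is at the origin; VZ runs at 0.1° with length 16.2, so Z = (16.200, 0.028274). ∠VZT = 138.0° gives ZT at -41.900° from the x-axis; with |ZT| = 17.5, T = (29.225, -11.659). ∠ZTF = 105.5° gives TF at -116.40° from the x-axis; with |TF| = 15.1, F = (22.511, -25.184). ∠TFQ = 115.9° gives FQ at 179.50° from the x-axis; with |FQ| = 14.2, Q = (8.3120, -25.060). ∠FQW = 127.9° gives QW at 127.40° from the x-axis; with |QW| = 13.1, W = (0.35535, -14.653). ∠QWH = 123.0° gives WH at 70.400° from the x-axis; with |WH| = 19.2, H = (6.7960, 3.4342). Then |ZH| = |H − Z| = 10.002.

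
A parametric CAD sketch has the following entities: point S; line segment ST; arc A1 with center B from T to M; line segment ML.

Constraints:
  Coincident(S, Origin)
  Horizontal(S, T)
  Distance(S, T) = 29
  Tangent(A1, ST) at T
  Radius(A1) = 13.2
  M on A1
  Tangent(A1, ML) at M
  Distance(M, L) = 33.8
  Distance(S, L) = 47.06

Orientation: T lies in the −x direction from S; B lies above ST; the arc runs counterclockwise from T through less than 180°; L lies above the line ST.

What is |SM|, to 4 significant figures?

19.78

Checks: |BM| = 13.20 ✓; ∠(BM, ML) = 90.00° ✓; |ML| = 33.80 ✓; |SL| = 47.06 ✓.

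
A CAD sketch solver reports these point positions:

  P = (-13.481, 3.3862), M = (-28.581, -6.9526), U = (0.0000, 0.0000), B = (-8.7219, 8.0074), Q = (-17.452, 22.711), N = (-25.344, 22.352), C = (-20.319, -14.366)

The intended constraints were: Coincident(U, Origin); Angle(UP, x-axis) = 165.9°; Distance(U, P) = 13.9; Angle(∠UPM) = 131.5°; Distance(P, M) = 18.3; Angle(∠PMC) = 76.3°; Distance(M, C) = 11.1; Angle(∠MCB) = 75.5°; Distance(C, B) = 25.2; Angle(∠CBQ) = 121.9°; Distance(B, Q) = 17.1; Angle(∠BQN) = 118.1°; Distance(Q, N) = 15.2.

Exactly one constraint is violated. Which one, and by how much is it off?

Distance(Q, N) = 15.2 — off by 7.30.

U = (0.00, 0.00) ✓; UP at 165.9° ✓; |UP| = 13.90 ✓; ∠UPM = 131.5° ✓; |PM| = 18.30 ✓; ∠PMC = 76.30° ✓; |MC| = 11.10 ✓; ∠MCB = 75.50° ✓; |CB| = 25.20 ✓; ∠CBQ = 121.9° ✓; |BQ| = 17.10 ✓; ∠BQN = 118.1° ✓; |QN| = 7.900 ✗.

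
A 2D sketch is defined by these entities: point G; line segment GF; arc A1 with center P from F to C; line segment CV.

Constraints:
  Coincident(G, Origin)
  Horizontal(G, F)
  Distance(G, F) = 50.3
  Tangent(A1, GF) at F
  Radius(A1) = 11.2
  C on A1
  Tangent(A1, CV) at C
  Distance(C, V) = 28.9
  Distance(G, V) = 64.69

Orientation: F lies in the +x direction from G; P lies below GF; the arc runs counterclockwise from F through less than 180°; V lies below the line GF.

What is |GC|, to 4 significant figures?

42.38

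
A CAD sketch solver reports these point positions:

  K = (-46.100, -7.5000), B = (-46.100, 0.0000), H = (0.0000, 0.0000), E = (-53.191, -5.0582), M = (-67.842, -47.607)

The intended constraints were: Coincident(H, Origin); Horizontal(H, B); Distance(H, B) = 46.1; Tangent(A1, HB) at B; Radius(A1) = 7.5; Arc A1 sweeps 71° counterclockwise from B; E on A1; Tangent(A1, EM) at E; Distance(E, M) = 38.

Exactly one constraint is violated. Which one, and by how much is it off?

Distance(E, M) = 38 — off by 7.00.

H = (0.00, 0.00) ✓; H.y = 0.00, B.y = 0.00 ✓; |HB| = 46.10 ✓; ∠(KB, BH) = 90.00° ✓; |KB| = 7.500 ✓; bearing(K→E) − bearing(K→B) = 71.00° ✓; |KE| = 7.500 ✓; ∠(KE, EM) = 90.00° ✓; |EM| = 45.00 ✗.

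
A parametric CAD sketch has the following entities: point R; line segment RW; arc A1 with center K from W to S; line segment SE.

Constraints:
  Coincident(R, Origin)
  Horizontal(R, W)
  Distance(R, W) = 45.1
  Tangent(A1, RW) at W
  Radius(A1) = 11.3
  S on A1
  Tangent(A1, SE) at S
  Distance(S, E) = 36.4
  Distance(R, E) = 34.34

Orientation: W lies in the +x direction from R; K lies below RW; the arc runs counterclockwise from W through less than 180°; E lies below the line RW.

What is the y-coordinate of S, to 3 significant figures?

-4.00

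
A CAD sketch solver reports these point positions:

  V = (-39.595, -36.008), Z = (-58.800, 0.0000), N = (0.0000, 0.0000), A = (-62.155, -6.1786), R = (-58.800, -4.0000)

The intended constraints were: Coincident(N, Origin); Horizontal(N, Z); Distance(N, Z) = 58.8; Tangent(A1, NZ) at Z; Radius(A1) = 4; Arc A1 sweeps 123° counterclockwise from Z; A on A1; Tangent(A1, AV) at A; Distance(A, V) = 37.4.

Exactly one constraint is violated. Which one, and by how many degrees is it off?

Tangent(A1, AV) at A — off by 4.10°.

N = (0.00, 0.00) ✓; N.y = 0.00, Z.y = 0.00 ✓; |NZ| = 58.80 ✓; ∠(RZ, ZN) = 90.00° ✓; |RZ| = 4.000 ✓; bearing(R→A) − bearing(R→Z) = 123.0° ✓; |RA| = 4.000 ✓; ∠(RA, AV) = 85.90° ✗; |AV| = 37.40 ✓.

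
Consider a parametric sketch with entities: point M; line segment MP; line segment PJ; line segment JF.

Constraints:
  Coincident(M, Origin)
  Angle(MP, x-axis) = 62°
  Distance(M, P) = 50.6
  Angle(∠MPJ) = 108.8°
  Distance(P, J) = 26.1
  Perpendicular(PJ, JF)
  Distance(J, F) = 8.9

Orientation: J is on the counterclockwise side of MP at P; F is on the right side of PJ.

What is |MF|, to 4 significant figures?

70.88

M is at the origin; MP runs at 62.0° with length 50.6, so P = 50.6·(cos 62.0°, sin 62.0°) = (23.76, 44.68). ∠MPJ = 108.8°, so PJ runs at 62.0° + (180° − 108.8°) = 133.2° from the x-axis; with |PJ| = 26.1, J = P + 26.1·(cos 133.2°, sin 133.2°) = (5.889, 63.70). The perpendicularity gives JF at right angles to PJ; with |JF| = 8.9 on the right of PJ, F = J + 8.9·(0.7290, 0.6845) = (12.38, 69.80). Then |MF| = |F − M| = 70.88.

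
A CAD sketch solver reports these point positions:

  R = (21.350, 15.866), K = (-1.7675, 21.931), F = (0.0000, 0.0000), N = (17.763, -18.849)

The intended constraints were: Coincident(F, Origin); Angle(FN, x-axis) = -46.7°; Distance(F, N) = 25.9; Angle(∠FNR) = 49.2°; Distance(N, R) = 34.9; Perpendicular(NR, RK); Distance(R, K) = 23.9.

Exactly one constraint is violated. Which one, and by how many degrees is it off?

Perpendicular(NR, RK) — off by 8.80°.

F = (0.00, 0.00) ✓; FN at -46.70° ✓; |FN| = 25.90 ✓; ∠FNR = 49.20° ✓; |NR| = 34.90 ✓; ∠(NR, RK) = 81.20° ✗; |RK| = 23.90 ✓.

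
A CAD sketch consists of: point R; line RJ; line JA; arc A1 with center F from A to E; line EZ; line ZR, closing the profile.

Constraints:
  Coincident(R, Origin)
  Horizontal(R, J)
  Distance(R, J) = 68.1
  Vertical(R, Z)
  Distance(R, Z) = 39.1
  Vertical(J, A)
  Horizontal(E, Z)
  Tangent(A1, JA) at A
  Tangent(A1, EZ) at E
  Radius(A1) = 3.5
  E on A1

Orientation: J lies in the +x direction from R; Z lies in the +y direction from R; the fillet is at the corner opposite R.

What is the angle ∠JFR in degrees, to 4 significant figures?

66.76°

R is at the origin; R and J share the same y with |RJ| = 68.1 and J on the +x side, so J = (68.10, 0.000). RZ is vertical with |RZ| = 39.1 and Z on the +y side, so Z = (0.000, 39.10). The virtual corner opposite R is at (68.10, 39.10). Tangency of A1 to JA means the radius FA is perpendicular to JA and the tangent condition forces FE to be normal to EZ, with radius 3.5, so the center F sits 3.5 in from both sides at F = (64.60, 35.60). Then cos ∠JFR = FJ·FR / (|FJ||FR|), giving 66.76°.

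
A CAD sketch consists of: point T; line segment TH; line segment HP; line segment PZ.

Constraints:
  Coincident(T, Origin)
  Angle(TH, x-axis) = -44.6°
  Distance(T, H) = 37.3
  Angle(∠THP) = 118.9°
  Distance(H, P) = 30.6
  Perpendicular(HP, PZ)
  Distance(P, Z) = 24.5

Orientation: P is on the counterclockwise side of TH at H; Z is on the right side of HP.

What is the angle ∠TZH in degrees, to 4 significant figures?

10.93°

T is at the origin; TH runs at -44.6° with length 37.3, so H = 37.3·(cos -44.6°, sin -44.6°) = (26.56, -26.19). ∠THP = 118.9°, so HP runs at -44.6° + (180° − 118.9°) = 16.50° from the x-axis; with |HP| = 30.6, P = H + 30.6·(cos 16.50°, sin 16.50°) = (55.90, -17.50). The perpendicularity gives PZ at right angles to HP; with |PZ| = 24.5 on the right of HP, Z = P + 24.5·(0.2840, -0.9588) = (62.86, -40.99). Then cos ∠TZH = ZT·ZH / (|ZT||ZH|), giving 10.93°.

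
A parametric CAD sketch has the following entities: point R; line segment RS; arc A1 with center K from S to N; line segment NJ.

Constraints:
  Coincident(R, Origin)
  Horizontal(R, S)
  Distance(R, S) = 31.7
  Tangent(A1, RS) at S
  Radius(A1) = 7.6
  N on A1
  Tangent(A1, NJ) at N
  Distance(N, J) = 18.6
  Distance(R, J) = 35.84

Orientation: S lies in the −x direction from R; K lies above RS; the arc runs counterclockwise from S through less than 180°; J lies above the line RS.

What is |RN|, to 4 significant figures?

25.30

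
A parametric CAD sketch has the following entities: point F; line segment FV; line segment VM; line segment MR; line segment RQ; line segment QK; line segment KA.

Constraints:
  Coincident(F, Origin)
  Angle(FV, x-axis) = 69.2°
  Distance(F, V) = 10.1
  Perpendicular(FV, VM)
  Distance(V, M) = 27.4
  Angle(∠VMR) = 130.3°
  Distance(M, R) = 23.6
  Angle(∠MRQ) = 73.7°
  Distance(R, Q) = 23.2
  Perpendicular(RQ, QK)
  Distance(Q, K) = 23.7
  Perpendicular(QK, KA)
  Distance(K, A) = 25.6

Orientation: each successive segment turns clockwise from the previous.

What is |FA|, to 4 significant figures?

38.17

F is at the origin; FV runs at 69.2° with length 10.1, so V = (3.587, 9.442). FV is perpendicular to VM, so VM runs at -20.80°; with |VM| = 27.4, M = (29.20, -0.2882). ∠VMR = 130.3° gives MR at -70.50° from the x-axis; with |MR| = 23.6, R = (37.08, -22.53). ∠MRQ = 73.7° gives RQ at -176.8° from the x-axis; with |RQ| = 23.2, Q = (13.91, -23.83). The perpendicularity gives QK at right angles to RQ, so QK runs at 93.20°; with |QK| = 23.7, K = (12.59, -0.1665). QK is perpendicular to KA, so KA runs at 3.200°; with |KA| = 25.6, A = (38.15, 1.262). Then |FA| = |A − F| = 38.17.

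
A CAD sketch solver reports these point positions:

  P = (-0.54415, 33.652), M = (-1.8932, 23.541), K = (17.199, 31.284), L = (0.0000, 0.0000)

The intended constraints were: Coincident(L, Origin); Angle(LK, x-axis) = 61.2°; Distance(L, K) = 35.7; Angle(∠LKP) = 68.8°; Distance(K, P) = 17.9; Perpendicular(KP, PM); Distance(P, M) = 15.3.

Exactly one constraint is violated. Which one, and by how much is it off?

Distance(P, M) = 15.3 — off by 5.10.

L = (0.00, 0.00) ✓; LK at 61.20° ✓; |LK| = 35.70 ✓; ∠LKP = 68.80° ✓; |KP| = 17.90 ✓; ∠(KP, PM) = 90.00° ✓; |PM| = 10.20 ✗.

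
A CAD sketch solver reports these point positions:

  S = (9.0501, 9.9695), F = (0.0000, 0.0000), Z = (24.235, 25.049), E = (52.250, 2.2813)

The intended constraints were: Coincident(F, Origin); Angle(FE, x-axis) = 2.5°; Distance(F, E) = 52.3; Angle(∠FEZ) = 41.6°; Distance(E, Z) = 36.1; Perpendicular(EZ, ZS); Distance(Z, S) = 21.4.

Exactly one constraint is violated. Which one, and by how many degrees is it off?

Perpendicular(EZ, ZS) — off by 6.10°.

F = (0.00, 0.00) ✓; FE at 2.500° ✓; |FE| = 52.30 ✓; ∠FEZ = 41.60° ✓; |EZ| = 36.10 ✓; ∠(EZ, ZS) = 83.90° ✗; |ZS| = 21.40 ✓.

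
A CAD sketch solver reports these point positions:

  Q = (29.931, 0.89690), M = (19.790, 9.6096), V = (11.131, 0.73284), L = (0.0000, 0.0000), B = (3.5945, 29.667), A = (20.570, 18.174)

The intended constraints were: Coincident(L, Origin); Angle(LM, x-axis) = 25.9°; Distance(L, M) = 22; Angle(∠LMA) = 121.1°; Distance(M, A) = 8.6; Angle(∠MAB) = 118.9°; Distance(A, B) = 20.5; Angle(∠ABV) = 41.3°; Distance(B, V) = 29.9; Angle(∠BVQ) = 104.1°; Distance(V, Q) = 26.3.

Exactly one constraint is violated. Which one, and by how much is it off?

Distance(V, Q) = 26.3 — off by 7.50.

L = (0.00, 0.00) ✓; LM at 25.90° ✓; |LM| = 22.00 ✓; ∠LMA = 121.1° ✓; |MA| = 8.600 ✓; ∠MAB = 118.9° ✓; |AB| = 20.50 ✓; ∠ABV = 41.30° ✓; |BV| = 29.90 ✓; ∠BVQ = 104.1° ✓; |VQ| = 18.80 ✗.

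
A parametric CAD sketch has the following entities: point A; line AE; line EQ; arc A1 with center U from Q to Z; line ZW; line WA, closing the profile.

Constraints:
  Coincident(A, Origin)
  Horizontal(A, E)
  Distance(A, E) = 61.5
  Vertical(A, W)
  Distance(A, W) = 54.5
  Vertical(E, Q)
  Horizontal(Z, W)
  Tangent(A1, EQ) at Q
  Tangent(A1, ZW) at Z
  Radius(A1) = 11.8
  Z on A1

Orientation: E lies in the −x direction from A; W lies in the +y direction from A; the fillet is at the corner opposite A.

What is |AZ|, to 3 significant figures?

73.8

The virtual corner opposite A is at (-61.5, 54.5). Since A1 is tangent to EQ there, UQ ⟂ EQ and tangency of A1 to ZW means the radius UZ is perpendicular to ZW, with radius 11.8, so the center U sits 11.8 in from both sides at U = (-49.7, 42.7). That places the tangent points at Q = (-61.5, 42.7) on EQ and Z = (-49.7, 54.5) on ZW. Then |AZ| = |Z − A| = 73.8.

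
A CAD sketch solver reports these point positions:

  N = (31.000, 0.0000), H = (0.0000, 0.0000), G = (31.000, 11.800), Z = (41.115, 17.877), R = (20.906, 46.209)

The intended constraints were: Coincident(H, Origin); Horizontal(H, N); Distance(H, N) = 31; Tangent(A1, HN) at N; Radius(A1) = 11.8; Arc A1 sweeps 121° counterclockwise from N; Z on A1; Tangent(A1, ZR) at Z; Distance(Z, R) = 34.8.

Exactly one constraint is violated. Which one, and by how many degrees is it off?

Tangent(A1, ZR) at Z — off by 4.50°.

H = (0.00, 0.00) ✓; H.y = 0.00, N.y = 0.00 ✓; |HN| = 31.00 ✓; ∠(GN, NH) = 90.00° ✓; |GN| = 11.80 ✓; bearing(G→Z) − bearing(G→N) = 121.0° ✓; |GZ| = 11.80 ✓; ∠(GZ, ZR) = 85.50° ✗; |ZR| = 34.80 ✓.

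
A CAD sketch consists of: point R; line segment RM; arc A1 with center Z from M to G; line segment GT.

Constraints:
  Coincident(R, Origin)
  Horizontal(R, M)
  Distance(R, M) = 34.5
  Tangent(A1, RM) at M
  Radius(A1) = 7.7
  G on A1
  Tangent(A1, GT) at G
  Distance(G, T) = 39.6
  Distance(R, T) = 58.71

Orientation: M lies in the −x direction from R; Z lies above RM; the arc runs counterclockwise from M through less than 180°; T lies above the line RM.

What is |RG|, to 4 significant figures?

28.39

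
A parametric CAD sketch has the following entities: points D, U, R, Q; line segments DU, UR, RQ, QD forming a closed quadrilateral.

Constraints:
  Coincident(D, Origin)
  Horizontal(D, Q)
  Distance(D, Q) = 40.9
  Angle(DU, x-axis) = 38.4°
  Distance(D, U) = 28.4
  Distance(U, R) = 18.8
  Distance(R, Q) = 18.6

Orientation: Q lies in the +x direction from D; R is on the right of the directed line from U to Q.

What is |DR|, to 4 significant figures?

22.37

D is at the origin; D and Q share the same y with |DQ| = 40.9 and Q in +x, so Q = (40.9, 0). DU runs at 38.4° with |DU| = 28.4, so U = (22.26, 17.64). R is determined by |UR| = 18.8 and |RQ| = 18.6 together: it lies at the intersection of circle(U, 18.8) and circle(Q, 18.6). With |UQ| = 25.67, the foot of the radical line on UQ is 12.98 from U and the perpendicular offset is √(18.8² − 12.98²) = 13.60. Taking the right-of-UQ solution: R = (22.34, -1.159).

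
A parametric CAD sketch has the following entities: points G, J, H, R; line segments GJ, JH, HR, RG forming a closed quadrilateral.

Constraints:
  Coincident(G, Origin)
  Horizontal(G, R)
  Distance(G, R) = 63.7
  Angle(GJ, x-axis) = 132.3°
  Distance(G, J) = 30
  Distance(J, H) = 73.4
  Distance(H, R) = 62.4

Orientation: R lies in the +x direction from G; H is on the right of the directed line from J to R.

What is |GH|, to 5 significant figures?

44.497

Checks: G.y = 0.00, R.y = 0.00 ✓; |JH| = 73.40 ✓; |HR| = 62.40 ✓.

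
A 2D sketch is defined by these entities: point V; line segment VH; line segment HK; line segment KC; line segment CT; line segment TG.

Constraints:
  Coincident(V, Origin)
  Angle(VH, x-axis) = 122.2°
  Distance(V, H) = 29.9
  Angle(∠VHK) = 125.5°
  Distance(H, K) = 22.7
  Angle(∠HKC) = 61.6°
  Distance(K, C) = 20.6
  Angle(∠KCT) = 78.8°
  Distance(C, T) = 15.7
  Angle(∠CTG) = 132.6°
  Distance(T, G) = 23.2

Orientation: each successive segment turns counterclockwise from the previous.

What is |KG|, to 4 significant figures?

27.58

∠KCT = 78.8° gives CT at 36.30° from the x-axis; with |CT| = 15.7, T = (-17.20, 17.25). ∠CTG = 132.6° gives TG at 83.70° from the x-axis; with |TG| = 23.2, G = (-14.66, 40.31). Then |KG| = |G − K| = 27.58.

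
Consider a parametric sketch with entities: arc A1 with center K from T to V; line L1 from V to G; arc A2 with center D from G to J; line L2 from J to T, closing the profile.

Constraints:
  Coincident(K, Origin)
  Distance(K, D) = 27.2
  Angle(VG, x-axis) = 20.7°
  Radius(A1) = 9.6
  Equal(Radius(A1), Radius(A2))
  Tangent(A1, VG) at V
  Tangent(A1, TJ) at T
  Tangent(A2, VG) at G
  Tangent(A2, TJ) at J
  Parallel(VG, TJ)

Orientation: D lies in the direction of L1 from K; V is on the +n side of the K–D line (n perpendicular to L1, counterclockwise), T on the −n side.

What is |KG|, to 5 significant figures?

28.844

The slot axis is L1's direction at 20.7°, so u = (cos 20.7°, sin 20.7°) = (0.93544, 0.35347) and n = (−sin 20.7°, cos 20.7°) = (-0.35347, 0.93544). K is at the origin and D lies 27.2 along u from K, so D = 27.2·u = (25.444, 9.6145). Tangency of A1 to both parallel lines with radius 9.6 puts V and T at K ± 9.6·n: V = (-3.3934, 8.9803), T = (3.3934, -8.9803). Equal radii place G and J the same way about D: G = D + 9.6·n = (22.051, 18.595), J = D − 9.6·n = (28.837, 0.63425). Then |KG| = |G − K| = 28.844.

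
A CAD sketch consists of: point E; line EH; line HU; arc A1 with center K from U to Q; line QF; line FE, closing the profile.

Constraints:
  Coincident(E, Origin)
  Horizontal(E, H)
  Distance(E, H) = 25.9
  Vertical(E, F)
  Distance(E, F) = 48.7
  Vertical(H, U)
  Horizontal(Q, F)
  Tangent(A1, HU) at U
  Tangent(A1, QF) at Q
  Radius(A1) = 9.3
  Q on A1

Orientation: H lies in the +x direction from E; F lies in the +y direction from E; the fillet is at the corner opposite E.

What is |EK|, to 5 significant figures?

42.754

E is at the origin; E and H share the same y with |EH| = 25.9 and H on the +x side, so H = (25.900, 0.0000). EF is vertical with |EF| = 48.7 and F on the +y side, so F = (0.0000, 48.700). The virtual corner opposite E is at (25.900, 48.700). A1 meets HU tangentially, so KU is at right angles to HU and the tangent condition forces KQ to be normal to QF, with radius 9.3, so the center K sits 9.3 in from both sides at K = (16.600, 39.400). Then |EK| = |K − E| = 42.754.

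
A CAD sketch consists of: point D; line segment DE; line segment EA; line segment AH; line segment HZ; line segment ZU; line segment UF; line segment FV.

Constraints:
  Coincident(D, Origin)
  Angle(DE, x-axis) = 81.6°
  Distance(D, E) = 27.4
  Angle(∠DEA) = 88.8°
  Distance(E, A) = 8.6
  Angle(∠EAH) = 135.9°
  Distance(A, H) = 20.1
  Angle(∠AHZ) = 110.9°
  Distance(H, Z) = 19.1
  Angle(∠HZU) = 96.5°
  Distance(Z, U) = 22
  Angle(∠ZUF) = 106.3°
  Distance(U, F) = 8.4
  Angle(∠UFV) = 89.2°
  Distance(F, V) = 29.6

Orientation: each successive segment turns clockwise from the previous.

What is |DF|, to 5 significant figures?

12.195

D is at the origin; DE runs at 81.6° with length 27.4, so E = (4.0027, 27.106). ∠DEA = 88.8° gives EA at -9.6000° from the x-axis; with |EA| = 8.6, A = (12.482, 25.672). ∠EAH = 135.9° gives AH at -53.700° from the x-axis; with |AH| = 20.1, H = (24.382, 9.4727). ∠AHZ = 110.9° gives HZ at -122.80° from the x-axis; with |HZ| = 19.1, Z = (14.035, -6.5821). ∠HZU = 96.5° gives ZU at 153.70° from the x-axis; with |ZU| = 22.0, U = (-5.6876, 3.1654). ∠ZUF = 106.3° gives UF at 80.000° from the x-axis; with |UF| = 8.4, F = (-4.2290, 11.438). Then |DF| = |F − D| = 12.195.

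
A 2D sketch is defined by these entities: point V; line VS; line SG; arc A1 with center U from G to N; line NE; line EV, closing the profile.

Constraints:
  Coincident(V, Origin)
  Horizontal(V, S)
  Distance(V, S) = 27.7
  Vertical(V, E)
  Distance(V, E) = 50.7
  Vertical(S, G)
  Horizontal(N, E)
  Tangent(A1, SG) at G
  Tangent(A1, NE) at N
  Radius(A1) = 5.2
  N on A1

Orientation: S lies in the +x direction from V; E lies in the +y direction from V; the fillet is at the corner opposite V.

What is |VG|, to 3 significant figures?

53.3

The virtual corner opposite V is at (27.7, 50.7). A1 meets SG tangentially, so UG is at right angles to SG and since A1 is tangent to NE there, UN ⟂ NE, with radius 5.2, so the center U sits 5.2 in from both sides at U = (22.5, 45.5). That places the tangent points at G = (27.7, 45.5) on SG and N = (22.5, 50.7) on NE. Then |VG| = |G − V| = 53.3.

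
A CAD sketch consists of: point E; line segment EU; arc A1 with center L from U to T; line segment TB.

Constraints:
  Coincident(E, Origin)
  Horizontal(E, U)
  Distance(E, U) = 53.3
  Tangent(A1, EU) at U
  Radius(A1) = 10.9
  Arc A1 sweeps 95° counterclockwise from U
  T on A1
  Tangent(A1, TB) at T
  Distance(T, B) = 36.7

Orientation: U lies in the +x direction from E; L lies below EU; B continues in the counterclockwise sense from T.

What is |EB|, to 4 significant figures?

66.53

On A1, U sits at bearing 90° from L; a 95° counterclockwise sweep puts T at bearing 185°, so T = L + 10.9·(cos 185°, sin 185°) = (42.44, -11.85). Since A1 is tangent to TB there, LT ⟂ TB, so TB runs along (−sin 185°, cos 185°); with |TB| = 36.7, B = (45.64, -48.41). Then |EB| = |B − E| = 66.53.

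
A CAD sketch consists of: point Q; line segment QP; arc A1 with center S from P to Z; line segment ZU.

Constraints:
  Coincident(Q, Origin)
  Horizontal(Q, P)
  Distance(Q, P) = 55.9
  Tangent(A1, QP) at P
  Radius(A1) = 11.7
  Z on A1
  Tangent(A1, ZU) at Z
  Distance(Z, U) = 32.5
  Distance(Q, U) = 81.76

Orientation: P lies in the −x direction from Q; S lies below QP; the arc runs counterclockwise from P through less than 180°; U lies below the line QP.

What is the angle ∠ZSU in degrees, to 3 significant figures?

70.2°

Checks: |SZ| = 11.70 ✓; ∠(SZ, ZU) = 90.00° ✓; |ZU| = 32.50 ✓; |QU| = 81.76 ✓.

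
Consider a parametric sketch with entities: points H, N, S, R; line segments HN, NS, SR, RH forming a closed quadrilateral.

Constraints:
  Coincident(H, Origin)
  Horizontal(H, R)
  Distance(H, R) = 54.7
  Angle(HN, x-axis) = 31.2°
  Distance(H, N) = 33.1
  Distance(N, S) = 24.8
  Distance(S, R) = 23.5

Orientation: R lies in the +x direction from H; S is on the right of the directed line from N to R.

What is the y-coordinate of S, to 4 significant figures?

-7.319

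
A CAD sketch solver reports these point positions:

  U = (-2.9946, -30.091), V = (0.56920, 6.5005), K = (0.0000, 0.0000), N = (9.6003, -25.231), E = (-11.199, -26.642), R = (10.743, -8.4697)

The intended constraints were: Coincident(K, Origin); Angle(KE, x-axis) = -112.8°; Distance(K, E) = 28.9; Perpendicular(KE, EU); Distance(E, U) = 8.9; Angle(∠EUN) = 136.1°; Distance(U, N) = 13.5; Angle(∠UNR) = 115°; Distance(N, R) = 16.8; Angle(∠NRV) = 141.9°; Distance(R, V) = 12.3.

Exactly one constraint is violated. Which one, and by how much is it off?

Distance(R, V) = 12.3 — off by 5.80.

K = (0.00, 0.00) ✓; KE at -112.8° ✓; |KE| = 28.90 ✓; ∠(KE, EU) = 90.00° ✓; |EU| = 8.900 ✓; ∠EUN = 136.1° ✓; |UN| = 13.50 ✓; ∠UNR = 115.0° ✓; |NR| = 16.80 ✓; ∠NRV = 141.9° ✓; |RV| = 18.10 ✗.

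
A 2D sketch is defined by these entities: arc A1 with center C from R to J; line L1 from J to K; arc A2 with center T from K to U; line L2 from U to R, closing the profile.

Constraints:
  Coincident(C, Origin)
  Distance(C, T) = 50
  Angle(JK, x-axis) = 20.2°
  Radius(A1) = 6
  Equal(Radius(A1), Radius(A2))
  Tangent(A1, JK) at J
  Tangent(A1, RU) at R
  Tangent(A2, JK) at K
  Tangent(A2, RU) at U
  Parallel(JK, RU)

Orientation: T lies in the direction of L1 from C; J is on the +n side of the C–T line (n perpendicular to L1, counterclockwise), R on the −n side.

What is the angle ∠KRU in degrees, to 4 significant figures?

13.50°

The slot axis is L1's direction at 20.2°, so u = (cos 20.2°, sin 20.2°) = (0.9385, 0.3453) and n = (−sin 20.2°, cos 20.2°) = (-0.3453, 0.9385). C is at the origin and T lies 50.0 along u from C, so T = 50.0·u = (46.92, 17.26). Tangency of A1 to both parallel lines with radius 6.0 puts J and R at C ± 6.0·n: J = (-2.072, 5.631), R = (2.072, -5.631). Equal radii place K and U the same way about T: K = T + 6.0·n = (44.85, 22.90), U = T − 6.0·n = (49.00, 11.63). Then cos ∠KRU = RK·RU / (|RK||RU|), giving 13.50°.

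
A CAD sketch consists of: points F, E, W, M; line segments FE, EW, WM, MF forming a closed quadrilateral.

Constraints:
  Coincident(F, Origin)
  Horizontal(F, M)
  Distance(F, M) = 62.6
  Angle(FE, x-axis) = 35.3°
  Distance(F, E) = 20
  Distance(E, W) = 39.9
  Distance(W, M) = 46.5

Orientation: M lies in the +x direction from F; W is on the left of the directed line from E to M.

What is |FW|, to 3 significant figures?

59.5

Checks: |EW| = 39.90 ✓; |WM| = 46.50 ✓.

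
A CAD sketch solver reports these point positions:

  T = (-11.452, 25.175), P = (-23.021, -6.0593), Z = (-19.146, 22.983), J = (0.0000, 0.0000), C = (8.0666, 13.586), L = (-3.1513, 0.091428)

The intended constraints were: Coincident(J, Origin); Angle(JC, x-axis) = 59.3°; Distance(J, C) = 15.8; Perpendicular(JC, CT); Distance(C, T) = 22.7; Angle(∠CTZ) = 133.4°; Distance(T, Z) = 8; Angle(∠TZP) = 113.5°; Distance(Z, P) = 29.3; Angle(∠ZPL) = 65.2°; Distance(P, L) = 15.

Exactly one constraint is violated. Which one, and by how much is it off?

Distance(P, L) = 15 — off by 5.80.

J = (0.00, 0.00) ✓; JC at 59.30° ✓; |JC| = 15.80 ✓; ∠(JC, CT) = 90.00° ✓; |CT| = 22.70 ✓; ∠CTZ = 133.4° ✓; |TZ| = 8.000 ✓; ∠TZP = 113.5° ✓; |ZP| = 29.30 ✓; ∠ZPL = 65.20° ✓; |PL| = 20.80 ✗.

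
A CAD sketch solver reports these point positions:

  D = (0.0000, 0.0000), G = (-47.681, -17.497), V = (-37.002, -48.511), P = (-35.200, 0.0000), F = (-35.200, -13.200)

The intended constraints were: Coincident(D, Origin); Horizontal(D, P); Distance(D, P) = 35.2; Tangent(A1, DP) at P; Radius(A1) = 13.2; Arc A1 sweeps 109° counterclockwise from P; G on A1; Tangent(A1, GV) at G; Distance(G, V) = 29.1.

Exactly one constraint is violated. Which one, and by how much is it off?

Distance(G, V) = 29.1 — off by 3.70.

D = (0.00, 0.00) ✓; D.y = 0.00, P.y = 0.00 ✓; |DP| = 35.20 ✓; ∠(FP, PD) = 90.00° ✓; |FP| = 13.20 ✓; bearing(F→G) − bearing(F→P) = 109.0° ✓; |FG| = 13.20 ✓; ∠(FG, GV) = 90.00° ✓; |GV| = 32.80 ✗.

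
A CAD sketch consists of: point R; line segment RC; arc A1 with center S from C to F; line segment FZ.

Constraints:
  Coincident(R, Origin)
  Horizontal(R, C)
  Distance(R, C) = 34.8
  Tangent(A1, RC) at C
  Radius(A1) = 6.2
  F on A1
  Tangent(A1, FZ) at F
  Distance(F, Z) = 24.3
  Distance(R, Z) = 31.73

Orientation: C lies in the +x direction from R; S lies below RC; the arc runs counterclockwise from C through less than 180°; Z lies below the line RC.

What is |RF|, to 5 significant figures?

29.408

R is at the origin; R and C share the same y with |RC| = 34.8 and C on the +x side, so C = (34.800, 0.0000). Tangency of A1 to RC means the radius SC is perpendicular to RC, so S = C + (0, -6.2) = (34.800, -6.2000). Since SF ⟂ FZ (tangency), |SZ| = √(6.2² + 24.3²) = 25.078 regardless of where F sits on A1. So Z lies on both circle(R, 31.73) and circle(S, 25.078); the below-RC intersection is Z = (18.832, -25.538). F is the foot of the tangent from Z: F = (29.192, -3.5567).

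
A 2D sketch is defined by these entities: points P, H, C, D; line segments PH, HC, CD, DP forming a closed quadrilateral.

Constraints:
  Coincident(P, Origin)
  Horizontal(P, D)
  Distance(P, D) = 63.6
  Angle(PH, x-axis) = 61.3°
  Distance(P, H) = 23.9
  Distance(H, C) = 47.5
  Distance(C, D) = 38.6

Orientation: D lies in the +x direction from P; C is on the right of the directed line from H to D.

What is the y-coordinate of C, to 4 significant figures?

-21.95

P is at the origin; PD is horizontal with |PD| = 63.6 and D in +x, so D = (63.6, 0). PH runs at 61.3° with |PH| = 23.9, so H = (11.48, 20.96). C is determined by |HC| = 47.5 and |CD| = 38.6 together: it lies at the intersection of circle(H, 47.5) and circle(D, 38.6). With |HD| = 56.18, the foot of the radical line on HD is 34.91 from H and the perpendicular offset is √(47.5² − 34.91²) = 32.21. Taking the right-of-HD solution: C = (31.85, -21.95).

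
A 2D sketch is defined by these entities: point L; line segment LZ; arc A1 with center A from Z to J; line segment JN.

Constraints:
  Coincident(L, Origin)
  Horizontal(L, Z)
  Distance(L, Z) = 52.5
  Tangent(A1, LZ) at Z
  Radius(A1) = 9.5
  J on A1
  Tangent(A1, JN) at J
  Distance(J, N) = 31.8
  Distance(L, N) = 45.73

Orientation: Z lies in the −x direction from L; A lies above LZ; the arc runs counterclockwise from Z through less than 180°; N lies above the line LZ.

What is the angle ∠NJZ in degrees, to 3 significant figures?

148°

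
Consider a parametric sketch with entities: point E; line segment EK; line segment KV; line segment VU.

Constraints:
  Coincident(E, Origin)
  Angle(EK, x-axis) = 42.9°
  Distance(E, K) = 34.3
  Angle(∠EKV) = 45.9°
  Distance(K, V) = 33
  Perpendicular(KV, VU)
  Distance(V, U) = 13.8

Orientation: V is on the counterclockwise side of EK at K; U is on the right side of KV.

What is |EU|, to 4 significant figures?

39.50

E is at the origin; EK runs at 42.9° with length 34.3, so K = 34.3·(cos 42.9°, sin 42.9°) = (25.13, 23.35). ∠EKV = 45.9°, so KV runs at 42.9° + (180° − 45.9°) = 177.0° from the x-axis; with |KV| = 33.0, V = K + 33.0·(cos 177.0°, sin 177.0°) = (-7.829, 25.08). KV ⟂ VU; with |VU| = 13.8 on the right of KV, U = V + 13.8·(0.05234, 0.9986) = (-7.106, 38.86). Then |EU| = |U − E| = 39.50.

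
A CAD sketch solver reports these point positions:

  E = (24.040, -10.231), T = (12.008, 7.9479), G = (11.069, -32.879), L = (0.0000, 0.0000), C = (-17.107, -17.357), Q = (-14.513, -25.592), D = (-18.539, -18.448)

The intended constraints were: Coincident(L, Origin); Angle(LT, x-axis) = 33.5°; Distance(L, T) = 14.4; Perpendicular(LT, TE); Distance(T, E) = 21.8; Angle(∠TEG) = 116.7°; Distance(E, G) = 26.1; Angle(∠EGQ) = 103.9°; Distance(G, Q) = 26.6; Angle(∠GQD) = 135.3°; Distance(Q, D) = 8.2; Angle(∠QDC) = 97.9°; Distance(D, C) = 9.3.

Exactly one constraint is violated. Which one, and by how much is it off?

Distance(D, C) = 9.3 — off by 7.50.

L = (0.00, 0.00) ✓; LT at 33.50° ✓; |LT| = 14.40 ✓; ∠(LT, TE) = 90.00° ✓; |TE| = 21.80 ✓; ∠TEG = 116.7° ✓; |EG| = 26.10 ✓; ∠EGQ = 103.9° ✓; |GQ| = 26.60 ✓; ∠GQD = 135.3° ✓; |QD| = 8.200 ✓; ∠QDC = 97.90° ✓; |DC| = 1.800 ✗.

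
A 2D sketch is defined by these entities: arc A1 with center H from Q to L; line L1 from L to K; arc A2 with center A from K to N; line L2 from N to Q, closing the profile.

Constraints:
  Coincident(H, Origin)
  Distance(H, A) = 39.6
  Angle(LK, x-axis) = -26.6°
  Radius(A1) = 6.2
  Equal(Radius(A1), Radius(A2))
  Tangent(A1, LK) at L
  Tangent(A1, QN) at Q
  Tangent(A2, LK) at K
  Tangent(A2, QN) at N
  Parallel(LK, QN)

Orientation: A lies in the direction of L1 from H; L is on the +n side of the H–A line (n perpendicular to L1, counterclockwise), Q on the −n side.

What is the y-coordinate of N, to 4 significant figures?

-23.28

Tangency of A1 to both parallel lines with radius 6.2 puts L and Q at H ± 6.2·n: L = (2.776, 5.544), Q = (-2.776, -5.544). Equal radii place K and N the same way about A: K = A + 6.2·n = (38.18, -12.19), N = A − 6.2·n = (32.63, -23.28). So N.y = -23.28.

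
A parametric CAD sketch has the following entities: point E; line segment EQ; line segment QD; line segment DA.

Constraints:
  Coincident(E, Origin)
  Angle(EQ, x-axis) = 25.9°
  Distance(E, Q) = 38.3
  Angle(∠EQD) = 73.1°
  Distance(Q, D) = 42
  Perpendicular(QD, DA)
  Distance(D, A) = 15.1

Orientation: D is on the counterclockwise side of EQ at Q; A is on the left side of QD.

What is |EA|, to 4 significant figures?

37.64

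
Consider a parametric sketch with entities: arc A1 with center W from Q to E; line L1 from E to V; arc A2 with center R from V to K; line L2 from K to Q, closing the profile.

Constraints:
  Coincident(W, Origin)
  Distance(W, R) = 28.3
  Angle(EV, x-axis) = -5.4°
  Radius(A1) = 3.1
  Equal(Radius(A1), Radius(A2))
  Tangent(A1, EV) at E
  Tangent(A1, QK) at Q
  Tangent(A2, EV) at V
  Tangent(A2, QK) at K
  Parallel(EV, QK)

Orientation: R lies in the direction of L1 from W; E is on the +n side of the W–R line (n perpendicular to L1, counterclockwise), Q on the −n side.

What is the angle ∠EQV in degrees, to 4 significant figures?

77.64°

The slot axis is L1's direction at -5.4°, so u = (cos -5.4°, sin -5.4°) = (0.9956, -0.09411) and n = (−sin -5.4°, cos -5.4°) = (0.09411, 0.9956). W is at the origin and R lies 28.3 along u from W, so R = 28.3·u = (28.17, -2.663). Tangency of A1 to both parallel lines with radius 3.1 puts E and Q at W ± 3.1·n: E = (0.2917, 3.086), Q = (-0.2917, -3.086). Equal radii place V and K the same way about R: V = R + 3.1·n = (28.47, 0.4230), K = R − 3.1·n = (27.88, -5.750). Then cos ∠EQV = QE·QV / (|QE||QV|), giving 77.64°.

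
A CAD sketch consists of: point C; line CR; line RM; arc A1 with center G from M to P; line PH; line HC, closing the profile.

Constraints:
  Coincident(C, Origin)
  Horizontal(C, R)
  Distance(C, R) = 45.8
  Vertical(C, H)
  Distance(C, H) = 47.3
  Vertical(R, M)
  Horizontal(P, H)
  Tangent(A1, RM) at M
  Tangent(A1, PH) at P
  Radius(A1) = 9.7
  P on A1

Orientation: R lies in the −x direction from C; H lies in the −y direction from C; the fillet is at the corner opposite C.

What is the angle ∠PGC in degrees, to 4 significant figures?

136.2°

C is at the origin; C and R share the same y with |CR| = 45.8 and R on the −x side, so R = (-45.80, 0.000). C and H share the same x with |CH| = 47.3 and H on the −y side, so H = (0.000, -47.30). The virtual corner opposite C is at (-45.80, -47.30). Tangency of A1 to RM means the radius GM is perpendicular to RM and A1 meets PH tangentially, so GP is at right angles to PH, with radius 9.7, so the center G sits 9.7 in from both sides at G = (-36.10, -37.60). That places the tangent points at M = (-45.80, -37.60) on RM and P = (-36.10, -47.30) on PH. Then cos ∠PGC = GP·GC / (|GP||GC|), giving 136.2°.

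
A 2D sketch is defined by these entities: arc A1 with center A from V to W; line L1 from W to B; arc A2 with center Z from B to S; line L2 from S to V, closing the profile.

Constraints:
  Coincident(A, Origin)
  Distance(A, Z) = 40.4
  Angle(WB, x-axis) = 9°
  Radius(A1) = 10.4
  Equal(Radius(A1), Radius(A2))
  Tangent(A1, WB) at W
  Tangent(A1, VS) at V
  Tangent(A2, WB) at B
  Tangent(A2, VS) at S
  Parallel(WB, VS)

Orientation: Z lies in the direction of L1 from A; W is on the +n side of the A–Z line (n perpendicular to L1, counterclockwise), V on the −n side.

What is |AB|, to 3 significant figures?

41.7

The slot axis is L1's direction at 9.0°, so u = (cos 9.0°, sin 9.0°) = (0.988, 0.156) and n = (−sin 9.0°, cos 9.0°) = (-0.156, 0.988). A is at the origin and Z lies 40.4 along u from A, so Z = 40.4·u = (39.9, 6.32). Tangency of A1 to both parallel lines with radius 10.4 puts W and V at A ± 10.4·n: W = (-1.63, 10.3), V = (1.63, -10.3). Equal radii place B and S the same way about Z: B = Z + 10.4·n = (38.3, 16.6), S = Z − 10.4·n = (41.5, -3.95). Then |AB| = |B − A| = 41.7.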